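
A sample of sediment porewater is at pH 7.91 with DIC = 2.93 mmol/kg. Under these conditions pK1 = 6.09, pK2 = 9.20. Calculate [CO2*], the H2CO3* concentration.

[CO2*] = 0.0416 mmol/kg

α₀ = 1 / (1 + K1/[H⁺] + K1K2/[H⁺]²) = 1 / (1 + 10^+1.82 + 10^+0.53)
   = 1 / (1 + 66.069 + 3.3884) = 1/70.458 = 0.01419
[CO2*] = α₀ × DIC = 0.01419 × 2.93 = 0.0416 mmol/kg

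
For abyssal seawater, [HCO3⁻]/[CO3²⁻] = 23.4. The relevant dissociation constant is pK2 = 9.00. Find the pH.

From K2 = [H⁺][CO3²⁻]/[HCO3⁻]:  pH = pK2 − log₁₀([HCO3⁻]/[CO3²⁻])
log₁₀(23.4) = +1.369
pH = 9.00 − (+1.369) = 7.63

pH = 7.63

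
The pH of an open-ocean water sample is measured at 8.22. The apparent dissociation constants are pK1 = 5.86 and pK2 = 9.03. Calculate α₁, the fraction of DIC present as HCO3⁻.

α₁ = 0.863

α₁ = 1 / (1 + [H⁺]/K1 + K2/[H⁺]) = 1 / (1 + 10^-2.36 + 10^-0.81)
   = 1 / (1 + 0.0043652 + 0.15488) = 1/1.1592 = 0.8626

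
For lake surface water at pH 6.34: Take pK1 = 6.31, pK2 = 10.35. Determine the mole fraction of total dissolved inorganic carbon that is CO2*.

α₀ = 0.483

α₀ = 1 / (1 + K1/[H⁺] + K1K2/[H⁺]²) = 1 / (1 + 10^+0.03 + 10^-3.98)
   = 1 / (1 + 1.0715 + 0.00010471) = 1/2.0716 = 0.4827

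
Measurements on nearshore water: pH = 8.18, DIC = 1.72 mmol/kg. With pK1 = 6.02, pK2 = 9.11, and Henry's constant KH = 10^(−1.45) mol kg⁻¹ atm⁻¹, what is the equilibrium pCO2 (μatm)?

pCO2 = 298 μatm

α₀ = 1 / (1 + K1/[H⁺] + K1K2/[H⁺]²) = 1 / (1 + 10^+2.16 + 10^+1.23)
   = 1 / (1 + 144.54 + 16.982) = 1/162.53 = 0.006153
[CO2*] = α₀ × DIC = 0.006153 × 1.72 = 0.01058 mmol/kg = 10.58 μmol/kg
pCO2 = [CO2*]/KH = 1.058×10^-5 / 3.548×10^-2 = 298 μatm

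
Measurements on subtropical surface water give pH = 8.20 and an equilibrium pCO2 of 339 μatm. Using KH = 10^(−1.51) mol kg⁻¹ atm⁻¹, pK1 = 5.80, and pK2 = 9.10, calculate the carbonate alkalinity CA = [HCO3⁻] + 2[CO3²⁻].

CA = 3.29 mmol/kg

[CO2*] = KH · pCO2 = 10^(−1.51) × 339×10^-6 = 1.048×10^-5 mol/kg
α₀ = 1/(1 + K1/[H⁺] + K1K2/[H⁺]²) = 1/(1 + 10^+2.40 + 10^+1.50) = 0.003523
DIC = [CO2*]/α₀ = 1.048×10^-5 / 0.003523 = 2.973 mmol/kg
CA = (α₁ + 2α₂)·DIC = (0.8851 + 2×0.1114) × 2.973 = 3.29 mmol/kg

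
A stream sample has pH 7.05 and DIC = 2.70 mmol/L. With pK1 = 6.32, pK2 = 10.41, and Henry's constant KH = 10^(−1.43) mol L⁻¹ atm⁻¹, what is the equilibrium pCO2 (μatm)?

α₀ = 1 / (1 + K1/[H⁺] + K1K2/[H⁺]²) = 1 / (1 + 10^+0.73 + 10^-2.63)
   = 1 / (1 + 5.3703 + 0.0023442) = 1/6.3727 = 0.1569
[CO2*] = α₀ × DIC = 0.1569 × 2.70 = 0.4237 mmol/L
pCO2 = [CO2*]/KH = 4.237×10^-4 / 3.715×10^-2 = 1.14×10^4 μatm

pCO2 = 1.14×10^4 μatm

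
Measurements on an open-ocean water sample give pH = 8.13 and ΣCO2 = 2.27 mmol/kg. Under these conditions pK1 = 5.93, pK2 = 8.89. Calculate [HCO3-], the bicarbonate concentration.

[HCO3⁻] = 1.92 mmol/kg

α₁ = 1 / (1 + [H⁺]/K1 + K2/[H⁺]) = 1 / (1 + 10^-2.20 + 10^-0.76)
   = 1 / (1 + 0.0063096 + 0.17378) = 1/1.1801 = 0.8474
[HCO3⁻] = α₁ × DIC = 0.8474 × 2.27 = 1.92 mmol/kg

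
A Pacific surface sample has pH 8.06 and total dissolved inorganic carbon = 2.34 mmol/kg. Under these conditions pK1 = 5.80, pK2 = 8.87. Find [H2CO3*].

α₀ = 1 / (1 + K1/[H⁺] + K1K2/[H⁺]²) = 1 / (1 + 10^+2.26 + 10^+1.45)
   = 1 / (1 + 181.97 + 28.184) = 1/211.15 = 0.004736
[CO2*] = α₀ × DIC = 0.004736 × 2.34 = 0.0111 mmol/kg = 11.1 μmol/kg

[CO2*] = 11.1 μmol/kg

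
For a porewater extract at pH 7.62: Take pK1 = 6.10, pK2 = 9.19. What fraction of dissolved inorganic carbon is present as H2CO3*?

α₀ = 0.0286

α₀ = 1 / (1 + K1/[H⁺] + K1K2/[H⁺]²) = 1 / (1 + 10^+1.52 + 10^-0.05)
   = 1 / (1 + 33.113 + 0.89125) = 1/35.004 = 0.02857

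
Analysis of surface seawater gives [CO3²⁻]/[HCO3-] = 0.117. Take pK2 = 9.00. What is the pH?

From K2 = [H⁺][CO3²⁻]/[HCO3-]:  pH = pK2 + log₁₀([CO3²⁻]/[HCO3-])
log₁₀(0.117) = -0.932
pH = 9.00 + (-0.932) = 8.07

pH = 8.07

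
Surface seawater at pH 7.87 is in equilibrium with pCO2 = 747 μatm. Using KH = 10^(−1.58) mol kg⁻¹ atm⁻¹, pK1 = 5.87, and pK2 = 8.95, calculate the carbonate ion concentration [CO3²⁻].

[CO2*] = KH · pCO2 = 10^(−1.58) × 747×10^-6 = 1.965×10^-5 mol/kg
α₀ = 1/(1 + K1/[H⁺] + K1K2/[H⁺]²) = 1/(1 + 10^+2.00 + 10^+0.92) = 0.009148
DIC = [CO2*]/α₀ = 1.965×10^-5 / 0.009148 = 2.148 mmol/kg
[CO3²⁻] = α₂·DIC; α₂ = 0.07609, so [CO3²⁻] = 0.07609 × 2.148 = 0.163 mmol/kg

[CO3²⁻] = 0.163 mmol/kg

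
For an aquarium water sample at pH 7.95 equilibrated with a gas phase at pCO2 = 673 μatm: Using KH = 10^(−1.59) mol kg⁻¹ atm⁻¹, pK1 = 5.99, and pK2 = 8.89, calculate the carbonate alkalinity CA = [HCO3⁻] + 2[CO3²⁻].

CA = 1.94 mmol/kg

[CO2*] = KH · pCO2 = 10^(−1.59) × 673×10^-6 = 1.730×10^-5 mol/kg
α₀ = 1/(1 + K1/[H⁺] + K1K2/[H⁺]²) = 1/(1 + 10^+1.96 + 10^+1.02) = 0.009740
DIC = [CO2*]/α₀ = 1.730×10^-5 / 0.009740 = 1.776 mmol/kg
CA = (α₁ + 2α₂)·DIC = (0.8883 + 2×0.1020) × 1.776 = 1.94 mmol/kg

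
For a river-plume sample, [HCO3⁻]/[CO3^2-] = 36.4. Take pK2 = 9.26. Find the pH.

pH = 7.70

From K2 = [H⁺][CO3^2-]/[HCO3⁻]:  pH = pK2 − log₁₀([HCO3⁻]/[CO3^2-])
log₁₀(36.4) = +1.561
pH = 9.26 − (+1.561) = 7.70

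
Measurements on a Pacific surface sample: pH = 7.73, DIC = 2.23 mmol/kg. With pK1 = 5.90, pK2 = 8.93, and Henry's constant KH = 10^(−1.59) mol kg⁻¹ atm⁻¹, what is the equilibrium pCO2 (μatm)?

α₀ = 1 / (1 + K1/[H⁺] + K1K2/[H⁺]²) = 1 / (1 + 10^+1.83 + 10^+0.63)
   = 1 / (1 + 67.608 + 4.2658) = 1/72.874 = 0.01372
[CO2*] = α₀ × DIC = 0.01372 × 2.23 = 0.03060 mmol/kg
pCO2 = [CO2*]/KH = 3.060×10^-5 / 2.570×10^-2 = 1190 μatm

pCO2 = 1190 μatm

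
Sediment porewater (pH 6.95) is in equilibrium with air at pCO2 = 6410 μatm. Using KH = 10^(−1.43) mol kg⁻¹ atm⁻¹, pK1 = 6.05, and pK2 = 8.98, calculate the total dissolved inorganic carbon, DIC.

[CO2*] = KH · pCO2 = 10^(−1.43) × 6410×10^-6 = 2.382×10^-4 mol/kg
α₀ = 1/(1 + K1/[H⁺] + K1K2/[H⁺]²) = 1/(1 + 10^+0.90 + 10^-1.13) = 0.1109
DIC = [CO2*]/α₀ = 2.382×10^-4 / 0.1109 = 2.15 mmol/kg

DIC = 2.15 mmol/kg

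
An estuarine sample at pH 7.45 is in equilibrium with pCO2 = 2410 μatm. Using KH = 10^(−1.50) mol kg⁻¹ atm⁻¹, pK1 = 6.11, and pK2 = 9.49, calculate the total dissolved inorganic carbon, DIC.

[CO2*] = KH · pCO2 = 10^(−1.50) × 2410×10^-6 = 7.621×10^-5 mol/kg
α₀ = 1/(1 + K1/[H⁺] + K1K2/[H⁺]²) = 1/(1 + 10^+1.34 + 10^-0.70) = 0.04333
DIC = [CO2*]/α₀ = 7.621×10^-5 / 0.04333 = 1.76 mmol/kg

DIC = 1.76 mmol/kg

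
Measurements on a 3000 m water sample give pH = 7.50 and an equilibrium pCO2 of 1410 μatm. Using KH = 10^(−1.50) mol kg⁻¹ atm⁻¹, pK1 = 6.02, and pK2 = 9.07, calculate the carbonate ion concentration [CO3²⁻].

[CO3²⁻] = 0.0362 mmol/kg

[CO2*] = KH · pCO2 = 10^(−1.50) × 1410×10^-6 = 4.459×10^-5 mol/kg
α₀ = 1/(1 + K1/[H⁺] + K1K2/[H⁺]²) = 1/(1 + 10^+1.48 + 10^-0.09) = 0.03124
DIC = [CO2*]/α₀ = 4.459×10^-5 / 0.03124 = 1.427 mmol/kg
[CO3²⁻] = α₂·DIC; α₂ = 0.02539, so [CO3²⁻] = 0.02539 × 1.427 = 0.0362 mmol/kg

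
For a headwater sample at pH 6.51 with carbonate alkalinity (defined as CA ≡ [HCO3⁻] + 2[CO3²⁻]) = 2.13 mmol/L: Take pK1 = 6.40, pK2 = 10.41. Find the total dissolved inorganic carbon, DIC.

CA = [HCO3⁻] + 2[CO3²⁻] = (α₁ + 2α₂)·DIC
At pH 6.51: [H⁺]/K1 = 10^-0.11 = 0.77625, K2/[H⁺] = 10^-3.90 = 0.00012589
α₁ = 1/(1 + 0.77625 + 0.00012589) = 1/1.7764 = 0.5629; α₂ = α₁·K2/[H⁺] = 7.087×10^-5
α₁ + 2α₂ = 0.5631
DIC = CA / (α₁ + 2α₂) = 2.13 / 0.5631 = 3.78 mmol/L

DIC = 3.78 mmol/L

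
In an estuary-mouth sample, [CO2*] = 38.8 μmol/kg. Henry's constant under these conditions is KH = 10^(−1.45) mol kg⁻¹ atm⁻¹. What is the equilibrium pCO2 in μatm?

pCO2 = 1090 μatm

KH = 10^(−1.45) = 3.548×10^-2 mol kg⁻¹ atm⁻¹
pCO2 = [CO2*]/KH = 38.8×10^-6 / 3.548×10^-2 = 1.09×10^-3 atm = 1090 μatm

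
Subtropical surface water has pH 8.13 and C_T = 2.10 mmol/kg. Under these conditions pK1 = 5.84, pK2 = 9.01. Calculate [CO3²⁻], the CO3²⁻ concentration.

α₂ = 1 / (1 + [H⁺]/K2 + [H⁺]²/(K1K2)) = 1 / (1 + 10^+0.88 + 10^-1.41)
   = 1 / (1 + 7.5858 + 0.038905) = 1/8.6247 = 0.1159
[CO3²⁻] = α₂ × DIC = 0.1159 × 2.10 = 0.243 mmol/kg

[CO3²⁻] = 0.243 mmol/kg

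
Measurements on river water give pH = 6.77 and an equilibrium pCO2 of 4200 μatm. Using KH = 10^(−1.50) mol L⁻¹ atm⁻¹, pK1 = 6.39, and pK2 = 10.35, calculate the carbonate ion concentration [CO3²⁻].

[CO3²⁻] = 0.0838 μmol/L

[CO2*] = KH · pCO2 = 10^(−1.50) × 4200×10^-6 = 1.328×10^-4 mol/L
α₀ = 1/(1 + K1/[H⁺] + K1K2/[H⁺]²) = 1/(1 + 10^+0.38 + 10^-3.20) = 0.2942
DIC = [CO2*]/α₀ = 1.328×10^-4 / 0.2942 = 0.4515 mmol/L
[CO3²⁻] = α₂·DIC; α₂ = 0.0001856, so [CO3²⁻] = 0.0001856 × 0.4515 = 8.38×10^-5 mmol/L = 0.0838 μmol/L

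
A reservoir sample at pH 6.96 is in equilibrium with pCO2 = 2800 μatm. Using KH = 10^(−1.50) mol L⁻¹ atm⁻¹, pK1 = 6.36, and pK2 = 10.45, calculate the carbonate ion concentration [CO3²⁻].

[CO2*] = KH · pCO2 = 10^(−1.50) × 2800×10^-6 = 8.854×10^-5 mol/L
α₀ = 1/(1 + K1/[H⁺] + K1K2/[H⁺]²) = 1/(1 + 10^+0.60 + 10^-2.89) = 0.2007
DIC = [CO2*]/α₀ = 8.854×10^-5 / 0.2007 = 0.4412 mmol/L
[CO3²⁻] = α₂·DIC; α₂ = 0.0002586, so [CO3²⁻] = 0.0002586 × 0.4412 = 0.000114 mmol/L = 0.114 μmol/L

[CO3²⁻] = 0.114 μmol/L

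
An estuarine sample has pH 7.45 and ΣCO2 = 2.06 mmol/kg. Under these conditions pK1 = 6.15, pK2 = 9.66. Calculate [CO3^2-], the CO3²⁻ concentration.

[CO3²⁻] = 12.0 μmol/kg

α₂ = 1 / (1 + [H⁺]/K2 + [H⁺]²/(K1K2)) = 1 / (1 + 10^+2.21 + 10^+0.91)
   = 1 / (1 + 162.18 + 8.1283) = 1/171.31 = 0.005837
[CO3²⁻] = α₂ × DIC = 0.005837 × 2.06 = 0.0120 mmol/kg = 12.0 μmol/kg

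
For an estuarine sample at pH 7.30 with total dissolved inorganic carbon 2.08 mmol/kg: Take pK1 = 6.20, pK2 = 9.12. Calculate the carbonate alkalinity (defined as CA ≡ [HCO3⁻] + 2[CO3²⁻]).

CA = 1.96 mmol/kg

CA = [HCO3⁻] + 2[CO3²⁻] = (α₁ + 2α₂)·DIC
At pH 7.30: [H⁺]/K1 = 10^-1.10 = 0.079433, K2/[H⁺] = 10^-1.82 = 0.015136
α₁ = 1/(1 + 0.079433 + 0.015136) = 1/1.0946 = 0.9136; α₂ = α₁·K2/[H⁺] = 0.01383
α₁ + 2α₂ = 0.9413
CA = 0.9413 × 2.08 = 1.96 mmol/kg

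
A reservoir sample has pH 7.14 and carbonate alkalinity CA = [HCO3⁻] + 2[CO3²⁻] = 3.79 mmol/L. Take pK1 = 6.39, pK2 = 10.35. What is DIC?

CA = [HCO3⁻] + 2[CO3²⁻] = (α₁ + 2α₂)·DIC
At pH 7.14: [H⁺]/K1 = 10^-0.75 = 0.17783, K2/[H⁺] = 10^-3.21 = 0.00061660
α₁ = 1/(1 + 0.17783 + 0.00061660) = 1/1.1784 = 0.8486; α₂ = α₁·K2/[H⁺] = 0.0005232
α₁ + 2α₂ = 0.8496
DIC = CA / (α₁ + 2α₂) = 3.79 / 0.8496 = 4.46 mmol/L

DIC = 4.46 mmol/L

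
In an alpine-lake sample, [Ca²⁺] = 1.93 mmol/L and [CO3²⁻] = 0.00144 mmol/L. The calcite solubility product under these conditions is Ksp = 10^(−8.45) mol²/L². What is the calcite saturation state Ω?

Ksp = 10^(−8.45) = 3.548×10^-9
Ω = [Ca²⁺][CO3²⁻]/Ksp = (1.93×10^-3)(0.00144×10^-3) / 3.548×10^-9 = 0.783

Ω = 0.783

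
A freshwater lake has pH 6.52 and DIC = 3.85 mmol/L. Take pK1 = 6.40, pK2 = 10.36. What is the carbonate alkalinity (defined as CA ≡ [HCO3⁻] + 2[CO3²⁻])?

CA = 2.19 mmol/L

CA = [HCO3⁻] + 2[CO3²⁻] = (α₁ + 2α₂)·DIC
At pH 6.52: [H⁺]/K1 = 10^-0.12 = 0.75858, K2/[H⁺] = 10^-3.84 = 0.00014454
α₁ = 1/(1 + 0.75858 + 0.00014454) = 1/1.7587 = 0.5686; α₂ = α₁·K2/[H⁺] = 8.219×10^-5
α₁ + 2α₂ = 0.5688
CA = 0.5688 × 3.85 = 2.19 mmol/L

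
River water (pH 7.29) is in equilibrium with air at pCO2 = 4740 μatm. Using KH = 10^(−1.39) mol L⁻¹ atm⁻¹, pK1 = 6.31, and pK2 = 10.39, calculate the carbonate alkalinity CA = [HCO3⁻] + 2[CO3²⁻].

[CO2*] = KH · pCO2 = 10^(−1.39) × 4740×10^-6 = 1.931×10^-4 mol/L
α₀ = 1/(1 + K1/[H⁺] + K1K2/[H⁺]²) = 1/(1 + 10^+0.98 + 10^-2.12) = 0.09472
DIC = [CO2*]/α₀ = 1.931×10^-4 / 0.09472 = 2.039 mmol/L
CA = (α₁ + 2α₂)·DIC = (0.9046 + 2×0.0007185) × 2.039 = 1.85 mmol/L

CA = 1.85 mmol/L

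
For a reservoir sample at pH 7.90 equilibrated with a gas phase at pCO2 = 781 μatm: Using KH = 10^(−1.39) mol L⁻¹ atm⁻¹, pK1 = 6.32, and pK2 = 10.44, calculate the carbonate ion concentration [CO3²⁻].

[CO3²⁻] = 3.49 μmol/L

[CO2*] = KH · pCO2 = 10^(−1.39) × 781×10^-6 = 3.182×10^-5 mol/L
α₀ = 1/(1 + K1/[H⁺] + K1K2/[H⁺]²) = 1/(1 + 10^+1.58 + 10^-0.96) = 0.02556
DIC = [CO2*]/α₀ = 3.182×10^-5 / 0.02556 = 1.245 mmol/L
[CO3²⁻] = α₂·DIC; α₂ = 0.002802, so [CO3²⁻] = 0.002802 × 1.245 = 0.00349 mmol/L = 3.49 μmol/L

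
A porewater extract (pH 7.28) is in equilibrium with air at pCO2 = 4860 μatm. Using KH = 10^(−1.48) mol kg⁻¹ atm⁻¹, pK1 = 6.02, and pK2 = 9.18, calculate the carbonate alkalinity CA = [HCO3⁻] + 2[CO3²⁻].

CA = 3.00 mmol/kg

[CO2*] = KH · pCO2 = 10^(−1.48) × 4860×10^-6 = 1.609×10^-4 mol/kg
α₀ = 1/(1 + K1/[H⁺] + K1K2/[H⁺]²) = 1/(1 + 10^+1.26 + 10^-0.64) = 0.05148
DIC = [CO2*]/α₀ = 1.609×10^-4 / 0.05148 = 3.126 mmol/kg
CA = (α₁ + 2α₂)·DIC = (0.9367 + 2×0.01179) × 3.126 = 3.00 mmol/kg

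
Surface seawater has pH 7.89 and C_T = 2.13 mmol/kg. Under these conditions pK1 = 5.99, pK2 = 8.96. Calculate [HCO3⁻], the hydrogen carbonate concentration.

α₁ = 1 / (1 + [H⁺]/K1 + K2/[H⁺]) = 1 / (1 + 10^-1.90 + 10^-1.07)
   = 1 / (1 + 0.012589 + 0.085114) = 1/1.0977 = 0.9110
[HCO3⁻] = α₁ × DIC = 0.9110 × 2.13 = 1.94 mmol/kg

[HCO3⁻] = 1.94 mmol/kg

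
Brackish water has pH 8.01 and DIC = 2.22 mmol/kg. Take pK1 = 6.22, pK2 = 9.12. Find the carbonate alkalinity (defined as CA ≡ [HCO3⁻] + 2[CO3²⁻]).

CA = [HCO3⁻] + 2[CO3²⁻] = (α₁ + 2α₂)·DIC
At pH 8.01: [H⁺]/K1 = 10^-1.79 = 0.016218, K2/[H⁺] = 10^-1.11 = 0.077625
α₁ = 1/(1 + 0.016218 + 0.077625) = 1/1.0938 = 0.9142; α₂ = α₁·K2/[H⁺] = 0.07097
α₁ + 2α₂ = 1.0561
CA = 1.0561 × 2.22 = 2.34 mmol/kg

CA = 2.34 mmol/kg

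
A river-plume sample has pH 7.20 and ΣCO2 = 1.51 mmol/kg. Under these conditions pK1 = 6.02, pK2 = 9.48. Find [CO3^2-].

α₂ = 1 / (1 + [H⁺]/K2 + [H⁺]²/(K1K2)) = 1 / (1 + 10^+2.28 + 10^+1.10)
   = 1 / (1 + 190.55 + 12.589) = 1/204.14 = 0.004899
[CO3²⁻] = α₂ × DIC = 0.004899 × 1.51 = 0.00740 mmol/kg = 7.40 μmol/kg

[CO3²⁻] = 7.40 μmol/kg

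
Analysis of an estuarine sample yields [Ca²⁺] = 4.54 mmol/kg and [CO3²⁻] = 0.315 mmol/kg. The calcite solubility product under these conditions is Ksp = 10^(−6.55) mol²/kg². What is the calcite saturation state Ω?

Ω = 5.07

Ksp = 10^(−6.55) = 2.818×10^-7
Ω = [Ca²⁺][CO3²⁻]/Ksp = (4.54×10^-3)(0.315×10^-3) / 2.818×10^-7 = 5.07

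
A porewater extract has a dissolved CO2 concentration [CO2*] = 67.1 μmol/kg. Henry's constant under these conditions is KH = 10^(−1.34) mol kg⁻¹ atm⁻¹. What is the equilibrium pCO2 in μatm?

KH = 10^(−1.34) = 4.571×10^-2 mol kg⁻¹ atm⁻¹
pCO2 = [CO2*]/KH = 67.1×10^-6 / 4.571×10^-2 = 1.47×10^-3 atm = 1470 μatm

pCO2 = 1470 μatm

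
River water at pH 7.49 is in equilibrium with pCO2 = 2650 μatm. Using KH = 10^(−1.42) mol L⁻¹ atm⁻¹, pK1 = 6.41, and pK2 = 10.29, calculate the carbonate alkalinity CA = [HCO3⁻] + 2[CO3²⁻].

[CO2*] = KH · pCO2 = 10^(−1.42) × 2650×10^-6 = 1.008×10^-4 mol/L
α₀ = 1/(1 + K1/[H⁺] + K1K2/[H⁺]²) = 1/(1 + 10^+1.08 + 10^-1.72) = 0.07668
DIC = [CO2*]/α₀ = 1.008×10^-4 / 0.07668 = 1.314 mmol/L
CA = (α₁ + 2α₂)·DIC = (0.9219 + 2×0.001461) × 1.314 = 1.22 mmol/L

CA = 1.22 mmol/L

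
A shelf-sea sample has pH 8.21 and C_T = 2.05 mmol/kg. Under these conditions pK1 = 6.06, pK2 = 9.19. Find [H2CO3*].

α₀ = 1 / (1 + K1/[H⁺] + K1K2/[H⁺]²) = 1 / (1 + 10^+2.15 + 10^+1.17)
   = 1 / (1 + 141.25 + 14.791) = 1/157.04 = 0.006368
[CO2*] = α₀ × DIC = 0.006368 × 2.05 = 0.0131 mmol/kg = 13.1 μmol/kg

[CO2*] = 13.1 μmol/kg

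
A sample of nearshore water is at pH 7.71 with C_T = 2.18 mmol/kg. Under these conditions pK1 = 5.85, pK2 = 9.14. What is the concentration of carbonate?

α₂ = 1 / (1 + [H⁺]/K2 + [H⁺]²/(K1K2)) = 1 / (1 + 10^+1.43 + 10^-0.43)
   = 1 / (1 + 26.915 + 0.37154) = 1/28.287 = 0.03535
[CO3²⁻] = α₂ × DIC = 0.03535 × 2.18 = 0.0771 mmol/kg

[CO3²⁻] = 0.0771 mmol/kg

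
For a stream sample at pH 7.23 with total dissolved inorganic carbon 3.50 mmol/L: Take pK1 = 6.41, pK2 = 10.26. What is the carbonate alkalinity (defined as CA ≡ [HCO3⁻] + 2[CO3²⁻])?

CA = [HCO3⁻] + 2[CO3²⁻] = (α₁ + 2α₂)·DIC
At pH 7.23: [H⁺]/K1 = 10^-0.82 = 0.15136, K2/[H⁺] = 10^-3.03 = 0.00093325
α₁ = 1/(1 + 0.15136 + 0.00093325) = 1/1.1523 = 0.8678; α₂ = α₁·K2/[H⁺] = 0.0008099
α₁ + 2α₂ = 0.8695
CA = 0.8695 × 3.50 = 3.04 mmol/L

CA = 3.04 mmol/L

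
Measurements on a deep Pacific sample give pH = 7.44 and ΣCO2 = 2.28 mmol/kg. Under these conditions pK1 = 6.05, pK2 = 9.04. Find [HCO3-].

[HCO3⁻] = 2.14 mmol/kg

α₁ = 1 / (1 + [H⁺]/K1 + K2/[H⁺]) = 1 / (1 + 10^-1.39 + 10^-1.60)
   = 1 / (1 + 0.040738 + 0.025119) = 1/1.0659 = 0.9382
[HCO3⁻] = α₁ × DIC = 0.9382 × 2.28 = 2.14 mmol/kg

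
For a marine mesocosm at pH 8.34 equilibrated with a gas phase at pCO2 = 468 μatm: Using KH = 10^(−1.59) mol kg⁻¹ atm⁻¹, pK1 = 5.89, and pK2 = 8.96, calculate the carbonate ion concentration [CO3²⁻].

[CO2*] = KH · pCO2 = 10^(−1.59) × 468×10^-6 = 1.203×10^-5 mol/kg
α₀ = 1/(1 + K1/[H⁺] + K1K2/[H⁺]²) = 1/(1 + 10^+2.45 + 10^+1.83) = 0.002854
DIC = [CO2*]/α₀ = 1.203×10^-5 / 0.002854 = 4.216 mmol/kg
[CO3²⁻] = α₂·DIC; α₂ = 0.1929, so [CO3²⁻] = 0.1929 × 4.216 = 0.813 mmol/kg

[CO3²⁻] = 0.813 mmol/kg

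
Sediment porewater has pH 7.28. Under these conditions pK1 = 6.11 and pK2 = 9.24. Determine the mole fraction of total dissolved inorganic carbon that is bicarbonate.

α₁ = 0.927

α₁ = 1 / (1 + [H⁺]/K1 + K2/[H⁺]) = 1 / (1 + 10^-1.17 + 10^-1.96)
   = 1 / (1 + 0.067608 + 0.010965) = 1/1.0786 = 0.9272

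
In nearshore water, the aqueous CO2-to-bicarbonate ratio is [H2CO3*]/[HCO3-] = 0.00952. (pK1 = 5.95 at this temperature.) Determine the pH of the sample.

pH = 7.97

From K1 = [H⁺][HCO3-]/[H2CO3*]:  pH = pK1 − log₁₀([H2CO3*]/[HCO3-])
log₁₀(0.00952) = -2.021
pH = 5.95 − (-2.021) = 7.97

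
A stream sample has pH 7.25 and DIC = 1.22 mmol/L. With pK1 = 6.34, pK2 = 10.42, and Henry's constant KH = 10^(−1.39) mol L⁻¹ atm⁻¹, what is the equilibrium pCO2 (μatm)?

pCO2 = 3280 μatm

α₀ = 1 / (1 + K1/[H⁺] + K1K2/[H⁺]²) = 1 / (1 + 10^+0.91 + 10^-2.26)
   = 1 / (1 + 8.1283 + 0.0054954) = 1/9.1338 = 0.1095
[CO2*] = α₀ × DIC = 0.1095 × 1.22 = 0.1336 mmol/L
pCO2 = [CO2*]/KH = 1.336×10^-4 / 4.074×10^-2 = 3280 μatm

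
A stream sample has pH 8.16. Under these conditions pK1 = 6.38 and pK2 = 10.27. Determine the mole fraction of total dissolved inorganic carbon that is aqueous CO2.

α₀ = 1 / (1 + K1/[H⁺] + K1K2/[H⁺]²) = 1 / (1 + 10^+1.78 + 10^-0.33)
   = 1 / (1 + 60.256 + 0.46774) = 1/61.724 = 0.01620

α₀ = 0.0162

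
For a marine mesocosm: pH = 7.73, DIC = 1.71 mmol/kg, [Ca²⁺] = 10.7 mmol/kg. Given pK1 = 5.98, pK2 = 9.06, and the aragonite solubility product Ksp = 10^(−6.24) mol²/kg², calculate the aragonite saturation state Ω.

α₂ = 1 / (1 + [H⁺]/K2 + [H⁺]²/(K1K2)) = 1 / (1 + 10^+1.33 + 10^-0.42)
   = 1 / (1 + 21.380 + 0.38019) = 1/22.760 = 0.04394
[CO3²⁻] = α₂ × DIC = 0.04394 × 1.71 = 0.07513 mmol/kg
Ksp = 10^(−6.24) = 5.754×10^-7
Ω = [Ca²⁺][CO3²⁻]/Ksp = (10.7×10^-3)(7.513×10^-5) / 5.754×10^-7 = 1.40

Ω = 1.40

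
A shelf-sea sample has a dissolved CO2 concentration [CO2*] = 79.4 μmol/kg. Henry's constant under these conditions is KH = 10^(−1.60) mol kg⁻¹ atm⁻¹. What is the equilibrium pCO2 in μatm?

KH = 10^(−1.60) = 2.512×10^-2 mol kg⁻¹ atm⁻¹
pCO2 = [CO2*]/KH = 79.4×10^-6 / 2.512×10^-2 = 3.16×10^-3 atm = 3160 μatm

pCO2 = 3160 μatm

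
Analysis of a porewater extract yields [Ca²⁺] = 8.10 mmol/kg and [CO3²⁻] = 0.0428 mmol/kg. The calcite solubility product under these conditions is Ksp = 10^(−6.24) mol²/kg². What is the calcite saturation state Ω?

Ksp = 10^(−6.24) = 5.754×10^-7
Ω = [Ca²⁺][CO3²⁻]/Ksp = (8.10×10^-3)(0.0428×10^-3) / 5.754×10^-7 = 0.602

Ω = 0.602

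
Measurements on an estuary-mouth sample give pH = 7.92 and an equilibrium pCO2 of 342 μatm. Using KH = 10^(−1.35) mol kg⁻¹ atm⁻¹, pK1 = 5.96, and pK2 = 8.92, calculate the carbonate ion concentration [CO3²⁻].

[CO2*] = KH · pCO2 = 10^(−1.35) × 342×10^-6 = 1.528×10^-5 mol/kg
α₀ = 1/(1 + K1/[H⁺] + K1K2/[H⁺]²) = 1/(1 + 10^+1.96 + 10^+0.96) = 0.009870
DIC = [CO2*]/α₀ = 1.528×10^-5 / 0.009870 = 1.548 mmol/kg
[CO3²⁻] = α₂·DIC; α₂ = 0.09001, so [CO3²⁻] = 0.09001 × 1.548 = 0.139 mmol/kg

[CO3²⁻] = 0.139 mmol/kg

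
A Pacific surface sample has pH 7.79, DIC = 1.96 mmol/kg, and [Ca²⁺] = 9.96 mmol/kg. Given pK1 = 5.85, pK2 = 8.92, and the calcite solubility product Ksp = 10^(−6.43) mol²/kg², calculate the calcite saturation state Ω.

Ω = 3.59

α₂ = 1 / (1 + [H⁺]/K2 + [H⁺]²/(K1K2)) = 1 / (1 + 10^+1.13 + 10^-0.81)
   = 1 / (1 + 13.490 + 0.15488) = 1/14.645 = 0.06828
[CO3²⁻] = α₂ × DIC = 0.06828 × 1.96 = 0.1338 mmol/kg
Ksp = 10^(−6.43) = 3.715×10^-7
Ω = [Ca²⁺][CO3²⁻]/Ksp = (9.96×10^-3)(1.338×10^-4) / 3.715×10^-7 = 3.59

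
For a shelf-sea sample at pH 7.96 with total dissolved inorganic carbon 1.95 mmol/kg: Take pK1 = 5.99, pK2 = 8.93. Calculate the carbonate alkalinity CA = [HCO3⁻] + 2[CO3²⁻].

CA = 2.12 mmol/kg

CA = [HCO3⁻] + 2[CO3²⁻] = (α₁ + 2α₂)·DIC
At pH 7.96: [H⁺]/K1 = 10^-1.97 = 0.010715, K2/[H⁺] = 10^-0.97 = 0.10715
α₁ = 1/(1 + 0.010715 + 0.10715) = 1/1.1179 = 0.8946; α₂ = α₁·K2/[H⁺] = 0.09585
α₁ + 2α₂ = 1.0863
CA = 1.0863 × 1.95 = 2.12 mmol/kg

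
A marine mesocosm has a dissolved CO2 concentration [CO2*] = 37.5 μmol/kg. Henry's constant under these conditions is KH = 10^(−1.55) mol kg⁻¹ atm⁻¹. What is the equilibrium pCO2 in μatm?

KH = 10^(−1.55) = 2.818×10^-2 mol kg⁻¹ atm⁻¹
pCO2 = [CO2*]/KH = 37.5×10^-6 / 2.818×10^-2 = 1.33×10^-3 atm = 1330 μatm

pCO2 = 1330 μatm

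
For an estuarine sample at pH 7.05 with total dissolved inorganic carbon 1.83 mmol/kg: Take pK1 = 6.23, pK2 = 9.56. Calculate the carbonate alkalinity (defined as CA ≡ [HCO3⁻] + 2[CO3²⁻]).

CA = 1.59 mmol/kg

CA = [HCO3⁻] + 2[CO3²⁻] = (α₁ + 2α₂)·DIC
At pH 7.05: [H⁺]/K1 = 10^-0.82 = 0.15136, K2/[H⁺] = 10^-2.51 = 0.0030903
α₁ = 1/(1 + 0.15136 + 0.0030903) = 1/1.1544 = 0.8662; α₂ = α₁·K2/[H⁺] = 0.002677
α₁ + 2α₂ = 0.8716
CA = 0.8716 × 1.83 = 1.59 mmol/kg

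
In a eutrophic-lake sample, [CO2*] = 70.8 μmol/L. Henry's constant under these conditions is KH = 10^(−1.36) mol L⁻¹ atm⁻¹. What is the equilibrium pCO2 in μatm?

KH = 10^(−1.36) = 4.365×10^-2 mol L⁻¹ atm⁻¹
pCO2 = [CO2*]/KH = 70.8×10^-6 / 4.365×10^-2 = 1.62×10^-3 atm = 1620 μatm

pCO2 = 1620 μatm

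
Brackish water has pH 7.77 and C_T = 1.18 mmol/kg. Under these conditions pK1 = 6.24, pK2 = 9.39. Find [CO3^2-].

α₂ = 1 / (1 + [H⁺]/K2 + [H⁺]²/(K1K2)) = 1 / (1 + 10^+1.62 + 10^+0.09)
   = 1 / (1 + 41.687 + 1.2303) = 1/43.917 = 0.02277
[CO3²⁻] = α₂ × DIC = 0.02277 × 1.18 = 0.0269 mmol/kg

[CO3²⁻] = 0.0269 mmol/kg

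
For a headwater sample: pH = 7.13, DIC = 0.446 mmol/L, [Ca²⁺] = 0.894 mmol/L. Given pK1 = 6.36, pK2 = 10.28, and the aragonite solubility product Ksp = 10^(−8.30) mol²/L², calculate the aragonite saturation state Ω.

α₂ = 1 / (1 + [H⁺]/K2 + [H⁺]²/(K1K2)) = 1 / (1 + 10^+3.15 + 10^+2.38)
   = 1 / (1 + 1412.5 + 239.88) = 1/1653.4 = 0.0006048
[CO3²⁻] = α₂ × DIC = 0.0006048 × 0.446 = 0.0002697 mmol/L = 0.2697 μmol/L
Ksp = 10^(−8.30) = 5.012×10^-9
Ω = [Ca²⁺][CO3²⁻]/Ksp = (0.894×10^-3)(2.697×10^-7) / 5.012×10^-9 = 0.0481

Ω = 0.0481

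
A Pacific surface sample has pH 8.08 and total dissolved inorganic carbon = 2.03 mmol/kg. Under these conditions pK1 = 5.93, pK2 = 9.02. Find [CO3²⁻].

α₂ = 1 / (1 + [H⁺]/K2 + [H⁺]²/(K1K2)) = 1 / (1 + 10^+0.94 + 10^-1.21)
   = 1 / (1 + 8.7096 + 0.061660) = 1/9.7713 = 0.1023
[CO3²⁻] = α₂ × DIC = 0.1023 × 2.03 = 0.208 mmol/kg

[CO3²⁻] = 0.208 mmol/kg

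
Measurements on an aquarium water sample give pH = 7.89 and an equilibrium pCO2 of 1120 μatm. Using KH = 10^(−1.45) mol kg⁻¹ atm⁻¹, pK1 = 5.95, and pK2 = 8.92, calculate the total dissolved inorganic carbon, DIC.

DIC = 3.82 mmol/kg

[CO2*] = KH · pCO2 = 10^(−1.45) × 1120×10^-6 = 3.974×10^-5 mol/kg
α₀ = 1/(1 + K1/[H⁺] + K1K2/[H⁺]²) = 1/(1 + 10^+1.94 + 10^+0.91) = 0.01039
DIC = [CO2*]/α₀ = 3.974×10^-5 / 0.01039 = 3.82 mmol/kg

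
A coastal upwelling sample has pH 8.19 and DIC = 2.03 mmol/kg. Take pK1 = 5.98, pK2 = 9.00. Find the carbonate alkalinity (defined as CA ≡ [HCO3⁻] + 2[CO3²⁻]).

CA = 2.29 mmol/kg

CA = [HCO3⁻] + 2[CO3²⁻] = (α₁ + 2α₂)·DIC
At pH 8.19: [H⁺]/K1 = 10^-2.21 = 0.0061660, K2/[H⁺] = 10^-0.81 = 0.15488
α₁ = 1/(1 + 0.0061660 + 0.15488) = 1/1.1610 = 0.8613; α₂ = α₁·K2/[H⁺] = 0.1334
α₁ + 2α₂ = 1.1281
CA = 1.1281 × 2.03 = 2.29 mmol/kg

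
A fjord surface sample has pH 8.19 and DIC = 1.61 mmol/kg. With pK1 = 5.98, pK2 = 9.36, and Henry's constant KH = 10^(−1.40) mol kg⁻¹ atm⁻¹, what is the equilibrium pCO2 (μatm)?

α₀ = 1 / (1 + K1/[H⁺] + K1K2/[H⁺]²) = 1 / (1 + 10^+2.21 + 10^+1.04)
   = 1 / (1 + 162.18 + 10.965) = 1/174.15 = 0.005742
[CO2*] = α₀ × DIC = 0.005742 × 1.61 = 0.009245 mmol/kg = 9.245 μmol/kg
pCO2 = [CO2*]/KH = 9.245×10^-6 / 3.981×10^-2 = 232 μatm

pCO2 = 232 μatm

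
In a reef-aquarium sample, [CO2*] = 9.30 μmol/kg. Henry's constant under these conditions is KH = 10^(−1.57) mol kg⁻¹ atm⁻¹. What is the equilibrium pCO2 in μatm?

pCO2 = 346 μatm

KH = 10^(−1.57) = 2.692×10^-2 mol kg⁻¹ atm⁻¹
pCO2 = [CO2*]/KH = 9.30×10^-6 / 2.692×10^-2 = 3.46×10^-4 atm = 346 μatm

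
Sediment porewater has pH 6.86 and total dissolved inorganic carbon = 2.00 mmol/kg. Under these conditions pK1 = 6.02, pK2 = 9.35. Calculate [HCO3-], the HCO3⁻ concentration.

[HCO3⁻] = 1.74 mmol/kg

α₁ = 1 / (1 + [H⁺]/K1 + K2/[H⁺]) = 1 / (1 + 10^-0.84 + 10^-2.49)
   = 1 / (1 + 0.14454 + 0.0032359) = 1/1.1478 = 0.8712
[HCO3⁻] = α₁ × DIC = 0.8712 × 2.00 = 1.74 mmol/kg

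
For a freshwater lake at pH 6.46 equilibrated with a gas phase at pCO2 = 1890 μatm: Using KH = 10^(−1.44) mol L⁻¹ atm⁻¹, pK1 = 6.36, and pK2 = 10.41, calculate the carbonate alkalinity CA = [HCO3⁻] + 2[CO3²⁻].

[CO2*] = KH · pCO2 = 10^(−1.44) × 1890×10^-6 = 6.862×10^-5 mol/L
α₀ = 1/(1 + K1/[H⁺] + K1K2/[H⁺]²) = 1/(1 + 10^+0.10 + 10^-3.85) = 0.4427
DIC = [CO2*]/α₀ = 6.862×10^-5 / 0.4427 = 0.1550 mmol/L
CA = (α₁ + 2α₂)·DIC = (0.5573 + 2×6.253×10^-5) × 0.1550 = 0.0864 mmol/L

CA = 0.0864 mmol/L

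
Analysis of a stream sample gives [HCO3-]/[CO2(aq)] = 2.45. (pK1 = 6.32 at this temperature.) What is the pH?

pH = 6.71

From K1 = [H⁺][HCO3-]/[CO2(aq)]:  pH = pK1 + log₁₀([HCO3-]/[CO2(aq)])
log₁₀(2.45) = +0.389
pH = 6.32 + (+0.389) = 6.71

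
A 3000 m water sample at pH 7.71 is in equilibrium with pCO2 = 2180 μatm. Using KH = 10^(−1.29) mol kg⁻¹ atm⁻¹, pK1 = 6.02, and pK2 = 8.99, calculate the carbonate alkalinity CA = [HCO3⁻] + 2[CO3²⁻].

[CO2*] = KH · pCO2 = 10^(−1.29) × 2180×10^-6 = 1.118×10^-4 mol/kg
α₀ = 1/(1 + K1/[H⁺] + K1K2/[H⁺]²) = 1/(1 + 10^+1.69 + 10^+0.41) = 0.01903
DIC = [CO2*]/α₀ = 1.118×10^-4 / 0.01903 = 5.875 mmol/kg
CA = (α₁ + 2α₂)·DIC = (0.9321 + 2×0.04891) × 5.875 = 6.05 mmol/kg

CA = 6.05 mmol/kg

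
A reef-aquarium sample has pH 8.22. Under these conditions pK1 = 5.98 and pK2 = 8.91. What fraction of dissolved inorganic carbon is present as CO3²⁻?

α₂ = 0.169

α₂ = 1 / (1 + [H⁺]/K2 + [H⁺]²/(K1K2)) = 1 / (1 + 10^+0.69 + 10^-1.55)
   = 1 / (1 + 4.8978 + 0.028184) = 1/5.9260 = 0.1687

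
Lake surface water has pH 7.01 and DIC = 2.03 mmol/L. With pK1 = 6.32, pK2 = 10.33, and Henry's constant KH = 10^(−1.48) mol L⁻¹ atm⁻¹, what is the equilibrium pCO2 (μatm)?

pCO2 = 1.04×10^4 μatm

α₀ = 1 / (1 + K1/[H⁺] + K1K2/[H⁺]²) = 1 / (1 + 10^+0.69 + 10^-2.63)
   = 1 / (1 + 4.8978 + 0.0023442) = 1/5.9001 = 0.1695
[CO2*] = α₀ × DIC = 0.1695 × 2.03 = 0.3441 mmol/L
pCO2 = [CO2*]/KH = 3.441×10^-4 / 3.311×10^-2 = 1.04×10^4 μatm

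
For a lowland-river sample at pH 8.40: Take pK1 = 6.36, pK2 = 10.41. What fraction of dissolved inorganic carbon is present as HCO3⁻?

α₁ = 1 / (1 + [H⁺]/K1 + K2/[H⁺]) = 1 / (1 + 10^-2.04 + 10^-2.01)
   = 1 / (1 + 0.0091201 + 0.0097724) = 1/1.0189 = 0.9815

α₁ = 0.981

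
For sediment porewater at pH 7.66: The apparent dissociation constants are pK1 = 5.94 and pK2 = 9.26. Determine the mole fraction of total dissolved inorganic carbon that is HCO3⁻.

α₁ = 1 / (1 + [H⁺]/K1 + K2/[H⁺]) = 1 / (1 + 10^-1.72 + 10^-1.60)
   = 1 / (1 + 0.019055 + 0.025119) = 1/1.0442 = 0.9577

α₁ = 0.958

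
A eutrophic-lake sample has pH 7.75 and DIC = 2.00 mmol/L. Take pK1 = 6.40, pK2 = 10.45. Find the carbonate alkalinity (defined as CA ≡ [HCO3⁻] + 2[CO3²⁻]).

CA = [HCO3⁻] + 2[CO3²⁻] = (α₁ + 2α₂)·DIC
At pH 7.75: [H⁺]/K1 = 10^-1.35 = 0.044668, K2/[H⁺] = 10^-2.70 = 0.0019953
α₁ = 1/(1 + 0.044668 + 0.0019953) = 1/1.0467 = 0.9554; α₂ = α₁·K2/[H⁺] = 0.001906
α₁ + 2α₂ = 0.9592
CA = 0.9592 × 2.00 = 1.92 mmol/L

CA = 1.92 mmol/L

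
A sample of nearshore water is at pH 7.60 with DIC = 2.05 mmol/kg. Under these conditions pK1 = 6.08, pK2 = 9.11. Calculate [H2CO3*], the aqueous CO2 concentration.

α₀ = 1 / (1 + K1/[H⁺] + K1K2/[H⁺]²) = 1 / (1 + 10^+1.52 + 10^+0.01)
   = 1 / (1 + 33.113 + 1.0233) = 1/35.136 = 0.02846
[CO2*] = α₀ × DIC = 0.02846 × 2.05 = 0.0583 mmol/kg

[CO2*] = 0.0583 mmol/kg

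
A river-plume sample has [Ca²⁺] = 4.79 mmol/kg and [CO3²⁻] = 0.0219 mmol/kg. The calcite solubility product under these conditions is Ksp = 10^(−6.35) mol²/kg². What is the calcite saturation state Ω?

Ω = 0.235

Ksp = 10^(−6.35) = 4.467×10^-7
Ω = [Ca²⁺][CO3²⁻]/Ksp = (4.79×10^-3)(0.0219×10^-3) / 4.467×10^-7 = 0.235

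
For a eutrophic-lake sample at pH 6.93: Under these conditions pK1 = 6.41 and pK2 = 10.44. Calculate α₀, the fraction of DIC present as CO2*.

α₀ = 0.232

α₀ = 1 / (1 + K1/[H⁺] + K1K2/[H⁺]²) = 1 / (1 + 10^+0.52 + 10^-2.99)
   = 1 / (1 + 3.3113 + 0.0010233) = 1/4.3123 = 0.2319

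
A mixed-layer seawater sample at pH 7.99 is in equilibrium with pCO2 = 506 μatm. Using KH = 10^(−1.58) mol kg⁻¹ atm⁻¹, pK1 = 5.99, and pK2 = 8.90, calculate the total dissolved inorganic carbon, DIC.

DIC = 1.51 mmol/kg

[CO2*] = KH · pCO2 = 10^(−1.58) × 506×10^-6 = 1.331×10^-5 mol/kg
α₀ = 1/(1 + K1/[H⁺] + K1K2/[H⁺]²) = 1/(1 + 10^+2.00 + 10^+1.09) = 0.008826
DIC = [CO2*]/α₀ = 1.331×10^-5 / 0.008826 = 1.51 mmol/kg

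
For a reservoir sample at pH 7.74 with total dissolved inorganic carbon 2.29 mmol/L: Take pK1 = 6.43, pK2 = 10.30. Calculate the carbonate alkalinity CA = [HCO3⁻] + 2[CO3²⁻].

CA = 2.19 mmol/L

CA = [HCO3⁻] + 2[CO3²⁻] = (α₁ + 2α₂)·DIC
At pH 7.74: [H⁺]/K1 = 10^-1.31 = 0.048978, K2/[H⁺] = 10^-2.56 = 0.0027542
α₁ = 1/(1 + 0.048978 + 0.0027542) = 1/1.0517 = 0.9508; α₂ = α₁·K2/[H⁺] = 0.002619
α₁ + 2α₂ = 0.9560
CA = 0.9560 × 2.29 = 2.19 mmol/L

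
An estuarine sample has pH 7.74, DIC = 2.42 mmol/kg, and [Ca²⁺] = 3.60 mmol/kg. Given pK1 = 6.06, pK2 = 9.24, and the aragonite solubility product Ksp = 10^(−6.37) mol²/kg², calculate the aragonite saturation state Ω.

α₂ = 1 / (1 + [H⁺]/K2 + [H⁺]²/(K1K2)) = 1 / (1 + 10^+1.50 + 10^-0.18)
   = 1 / (1 + 31.623 + 0.66069) = 1/33.283 = 0.03004
[CO3²⁻] = α₂ × DIC = 0.03004 × 2.42 = 0.07271 mmol/kg
Ksp = 10^(−6.37) = 4.266×10^-7
Ω = [Ca²⁺][CO3²⁻]/Ksp = (3.60×10^-3)(7.271×10^-5) / 4.266×10^-7 = 0.614

Ω = 0.614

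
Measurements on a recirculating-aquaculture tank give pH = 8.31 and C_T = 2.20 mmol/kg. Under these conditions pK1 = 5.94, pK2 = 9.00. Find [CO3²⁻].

α₂ = 1 / (1 + [H⁺]/K2 + [H⁺]²/(K1K2)) = 1 / (1 + 10^+0.69 + 10^-1.68)
   = 1 / (1 + 4.8978 + 0.020893) = 1/5.9187 = 0.1690
[CO3²⁻] = α₂ × DIC = 0.1690 × 2.20 = 0.372 mmol/kg

[CO3²⁻] = 0.372 mmol/kg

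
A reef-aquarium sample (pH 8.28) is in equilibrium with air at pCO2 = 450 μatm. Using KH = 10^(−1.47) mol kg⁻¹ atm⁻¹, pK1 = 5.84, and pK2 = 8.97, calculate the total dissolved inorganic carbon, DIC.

DIC = 5.07 mmol/kg

[CO2*] = KH · pCO2 = 10^(−1.47) × 450×10^-6 = 1.525×10^-5 mol/kg
α₀ = 1/(1 + K1/[H⁺] + K1K2/[H⁺]²) = 1/(1 + 10^+2.44 + 10^+1.75) = 0.003006
DIC = [CO2*]/α₀ = 1.525×10^-5 / 0.003006 = 5.07 mmol/kg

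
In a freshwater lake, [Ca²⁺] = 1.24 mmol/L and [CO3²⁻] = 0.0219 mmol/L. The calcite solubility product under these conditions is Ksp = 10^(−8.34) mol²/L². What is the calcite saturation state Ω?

Ω = 5.94

Ksp = 10^(−8.34) = 4.571×10^-9
Ω = [Ca²⁺][CO3²⁻]/Ksp = (1.24×10^-3)(0.0219×10^-3) / 4.571×10^-9 = 5.94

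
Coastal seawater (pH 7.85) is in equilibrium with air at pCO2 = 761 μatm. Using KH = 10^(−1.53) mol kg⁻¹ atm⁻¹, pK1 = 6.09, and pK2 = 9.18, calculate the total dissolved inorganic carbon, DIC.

[CO2*] = KH · pCO2 = 10^(−1.53) × 761×10^-6 = 2.246×10^-5 mol/kg
α₀ = 1/(1 + K1/[H⁺] + K1K2/[H⁺]²) = 1/(1 + 10^+1.76 + 10^+0.43) = 0.01633
DIC = [CO2*]/α₀ = 2.246×10^-5 / 0.01633 = 1.38 mmol/kg

DIC = 1.38 mmol/kg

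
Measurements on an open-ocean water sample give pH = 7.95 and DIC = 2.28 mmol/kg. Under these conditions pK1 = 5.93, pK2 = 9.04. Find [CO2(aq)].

[CO2*] = 20.0 μmol/kg

α₀ = 1 / (1 + K1/[H⁺] + K1K2/[H⁺]²) = 1 / (1 + 10^+2.02 + 10^+0.93)
   = 1 / (1 + 104.71 + 8.5114) = 1/114.22 = 0.008755
[CO2*] = α₀ × DIC = 0.008755 × 2.28 = 0.0200 mmol/kg = 20.0 μmol/kg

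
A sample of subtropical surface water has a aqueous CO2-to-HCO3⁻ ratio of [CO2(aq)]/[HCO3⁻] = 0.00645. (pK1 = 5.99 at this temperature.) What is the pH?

pH = 8.18

From K1 = [H⁺][HCO3⁻]/[CO2(aq)]:  pH = pK1 − log₁₀([CO2(aq)]/[HCO3⁻])
log₁₀(0.00645) = -2.190
pH = 5.99 − (-2.190) = 8.18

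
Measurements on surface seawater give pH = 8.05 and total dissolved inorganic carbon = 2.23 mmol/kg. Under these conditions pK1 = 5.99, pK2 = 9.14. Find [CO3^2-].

α₂ = 1 / (1 + [H⁺]/K2 + [H⁺]²/(K1K2)) = 1 / (1 + 10^+1.09 + 10^-0.97)
   = 1 / (1 + 12.303 + 0.10715) = 1/13.410 = 0.07457
[CO3²⁻] = α₂ × DIC = 0.07457 × 2.23 = 0.166 mmol/kg

[CO3²⁻] = 0.166 mmol/kg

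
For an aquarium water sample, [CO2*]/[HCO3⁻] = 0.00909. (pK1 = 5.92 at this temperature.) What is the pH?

pH = 7.96

From K1 = [H⁺][HCO3⁻]/[CO2*]:  pH = pK1 − log₁₀([CO2*]/[HCO3⁻])
log₁₀(0.00909) = -2.041
pH = 5.92 − (-2.041) = 7.96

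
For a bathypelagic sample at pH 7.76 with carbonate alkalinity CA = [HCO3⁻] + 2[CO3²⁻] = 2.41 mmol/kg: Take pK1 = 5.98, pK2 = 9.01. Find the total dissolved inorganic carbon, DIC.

CA = [HCO3⁻] + 2[CO3²⁻] = (α₁ + 2α₂)·DIC
At pH 7.76: [H⁺]/K1 = 10^-1.78 = 0.016596, K2/[H⁺] = 10^-1.25 = 0.056234
α₁ = 1/(1 + 0.016596 + 0.056234) = 1/1.0728 = 0.9321; α₂ = α₁·K2/[H⁺] = 0.05242
α₁ + 2α₂ = 1.0369
DIC = CA / (α₁ + 2α₂) = 2.41 / 1.0369 = 2.32 mmol/kg

DIC = 2.32 mmol/kg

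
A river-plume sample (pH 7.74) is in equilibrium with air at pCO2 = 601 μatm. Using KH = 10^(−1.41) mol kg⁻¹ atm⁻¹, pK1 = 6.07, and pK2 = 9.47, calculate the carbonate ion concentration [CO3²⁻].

[CO3²⁻] = 0.0204 mmol/kg

[CO2*] = KH · pCO2 = 10^(−1.41) × 601×10^-6 = 2.338×10^-5 mol/kg
α₀ = 1/(1 + K1/[H⁺] + K1K2/[H⁺]²) = 1/(1 + 10^+1.67 + 10^-0.06) = 0.02056
DIC = [CO2*]/α₀ = 2.338×10^-5 / 0.02056 = 1.137 mmol/kg
[CO3²⁻] = α₂·DIC; α₂ = 0.01790, so [CO3²⁻] = 0.01790 × 1.137 = 0.0204 mmol/kg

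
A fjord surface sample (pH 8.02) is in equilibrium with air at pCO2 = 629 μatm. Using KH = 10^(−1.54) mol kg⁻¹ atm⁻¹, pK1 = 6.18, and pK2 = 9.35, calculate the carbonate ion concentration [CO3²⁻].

[CO3²⁻] = 0.0587 mmol/kg

[CO2*] = KH · pCO2 = 10^(−1.54) × 629×10^-6 = 1.814×10^-5 mol/kg
α₀ = 1/(1 + K1/[H⁺] + K1K2/[H⁺]²) = 1/(1 + 10^+1.84 + 10^+0.51) = 0.01362
DIC = [CO2*]/α₀ = 1.814×10^-5 / 0.01362 = 1.332 mmol/kg
[CO3²⁻] = α₂·DIC; α₂ = 0.04407, so [CO3²⁻] = 0.04407 × 1.332 = 0.0587 mmol/kg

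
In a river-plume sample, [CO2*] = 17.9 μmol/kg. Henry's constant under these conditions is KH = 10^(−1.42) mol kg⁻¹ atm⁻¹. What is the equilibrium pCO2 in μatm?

KH = 10^(−1.42) = 3.802×10^-2 mol kg⁻¹ atm⁻¹
pCO2 = [CO2*]/KH = 17.9×10^-6 / 3.802×10^-2 = 4.71×10^-4 atm = 471 μatm

pCO2 = 471 μatm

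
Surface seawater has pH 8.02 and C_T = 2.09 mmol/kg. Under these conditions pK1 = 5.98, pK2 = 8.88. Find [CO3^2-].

α₂ = 1 / (1 + [H⁺]/K2 + [H⁺]²/(K1K2)) = 1 / (1 + 10^+0.86 + 10^-1.18)
   = 1 / (1 + 7.2444 + 0.066069) = 1/8.3104 = 0.1203
[CO3²⁻] = α₂ × DIC = 0.1203 × 2.09 = 0.251 mmol/kg

[CO3²⁻] = 0.251 mmol/kg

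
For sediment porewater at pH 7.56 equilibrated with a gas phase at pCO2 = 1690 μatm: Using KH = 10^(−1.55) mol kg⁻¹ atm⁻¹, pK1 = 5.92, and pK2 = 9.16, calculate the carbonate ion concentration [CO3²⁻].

[CO2*] = KH · pCO2 = 10^(−1.55) × 1690×10^-6 = 4.763×10^-5 mol/kg
α₀ = 1/(1 + K1/[H⁺] + K1K2/[H⁺]²) = 1/(1 + 10^+1.64 + 10^+0.04) = 0.02186
DIC = [CO2*]/α₀ = 4.763×10^-5 / 0.02186 = 2.179 mmol/kg
[CO3²⁻] = α₂·DIC; α₂ = 0.02397, so [CO3²⁻] = 0.02397 × 2.179 = 0.0522 mmol/kg

[CO3²⁻] = 0.0522 mmol/kg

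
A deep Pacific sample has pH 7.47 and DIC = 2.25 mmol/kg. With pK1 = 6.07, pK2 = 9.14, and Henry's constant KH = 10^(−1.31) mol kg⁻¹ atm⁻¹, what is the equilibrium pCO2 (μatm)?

α₀ = 1 / (1 + K1/[H⁺] + K1K2/[H⁺]²) = 1 / (1 + 10^+1.40 + 10^-0.27)
   = 1 / (1 + 25.119 + 0.53703) = 1/26.656 = 0.03752
[CO2*] = α₀ × DIC = 0.03752 × 2.25 = 0.08441 mmol/kg
pCO2 = [CO2*]/KH = 8.441×10^-5 / 4.898×10^-2 = 1720 μatm

pCO2 = 1720 μatm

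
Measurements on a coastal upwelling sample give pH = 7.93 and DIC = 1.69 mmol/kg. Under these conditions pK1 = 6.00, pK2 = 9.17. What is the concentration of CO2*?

α₀ = 1 / (1 + K1/[H⁺] + K1K2/[H⁺]²) = 1 / (1 + 10^+1.93 + 10^+0.69)
   = 1 / (1 + 85.114 + 4.8978) = 1/91.012 = 0.01099
[CO2*] = α₀ × DIC = 0.01099 × 1.69 = 0.0186 mmol/kg = 18.6 μmol/kg

[CO2*] = 18.6 μmol/kg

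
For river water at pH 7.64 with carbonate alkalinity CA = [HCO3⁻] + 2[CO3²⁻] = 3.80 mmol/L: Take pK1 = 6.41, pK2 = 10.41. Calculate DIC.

CA = [HCO3⁻] + 2[CO3²⁻] = (α₁ + 2α₂)·DIC
At pH 7.64: [H⁺]/K1 = 10^-1.23 = 0.058884, K2/[H⁺] = 10^-2.77 = 0.0016982
α₁ = 1/(1 + 0.058884 + 0.0016982) = 1/1.0606 = 0.9429; α₂ = α₁·K2/[H⁺] = 0.001601
α₁ + 2α₂ = 0.9461
DIC = CA / (α₁ + 2α₂) = 3.80 / 0.9461 = 4.02 mmol/L

DIC = 4.02 mmol/L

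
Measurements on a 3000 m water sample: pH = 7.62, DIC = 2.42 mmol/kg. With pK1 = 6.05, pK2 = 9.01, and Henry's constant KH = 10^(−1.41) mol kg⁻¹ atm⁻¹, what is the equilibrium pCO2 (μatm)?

pCO2 = 1570 μatm

α₀ = 1 / (1 + K1/[H⁺] + K1K2/[H⁺]²) = 1 / (1 + 10^+1.57 + 10^+0.18)
   = 1 / (1 + 37.154 + 1.5136) = 1/39.667 = 0.02521
[CO2*] = α₀ × DIC = 0.02521 × 2.42 = 0.06101 mmol/kg
pCO2 = [CO2*]/KH = 6.101×10^-5 / 3.890×10^-2 = 1570 μatm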